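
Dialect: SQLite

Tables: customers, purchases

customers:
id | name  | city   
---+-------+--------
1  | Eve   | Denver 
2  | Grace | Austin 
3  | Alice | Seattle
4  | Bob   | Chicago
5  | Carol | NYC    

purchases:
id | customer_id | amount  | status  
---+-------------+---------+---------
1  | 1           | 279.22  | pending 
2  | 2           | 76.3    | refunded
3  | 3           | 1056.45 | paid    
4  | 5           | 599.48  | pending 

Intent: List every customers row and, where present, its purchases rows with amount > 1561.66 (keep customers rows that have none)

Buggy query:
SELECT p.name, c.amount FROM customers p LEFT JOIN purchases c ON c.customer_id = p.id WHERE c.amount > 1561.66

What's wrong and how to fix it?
Bug: Filtering c.amount in WHERE discards the NULL rows produced by LEFT JOIN, turning it into an inner join

Fix: Move the right-table condition into the ON clause so unmatched parents are kept

Corrected query:
SELECT p.name, c.amount FROM customers p LEFT JOIN purchases c ON c.customer_id = p.id AND c.amount > 1561.66

Result:
name  | amount
------+-------
Eve   | NULL  
Grace | NULL  
Alice | NULL  
Bob   | NULL  
Carol | NULL  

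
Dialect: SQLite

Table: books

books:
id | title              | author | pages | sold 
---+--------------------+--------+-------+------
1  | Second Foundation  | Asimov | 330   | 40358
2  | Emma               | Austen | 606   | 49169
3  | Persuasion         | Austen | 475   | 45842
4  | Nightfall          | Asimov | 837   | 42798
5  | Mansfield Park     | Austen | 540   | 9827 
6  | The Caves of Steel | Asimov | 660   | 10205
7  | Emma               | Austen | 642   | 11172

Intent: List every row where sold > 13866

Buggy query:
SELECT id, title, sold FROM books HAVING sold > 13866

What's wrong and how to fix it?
Bug: This is a non-aggregate query (no GROUP BY, no aggregates), so in SQLite the HAVING clause is invalid here; a row-level condition belongs in WHERE

Fix: Use WHERE for row-level filtering

Corrected query:
SELECT id, title, sold FROM books WHERE sold > 13866

Result:
id | title             | sold 
---+-------------------+------
1  | Second Foundation | 40358
2  | Emma              | 49169
3  | Persuasion        | 45842
4  | Nightfall         | 42798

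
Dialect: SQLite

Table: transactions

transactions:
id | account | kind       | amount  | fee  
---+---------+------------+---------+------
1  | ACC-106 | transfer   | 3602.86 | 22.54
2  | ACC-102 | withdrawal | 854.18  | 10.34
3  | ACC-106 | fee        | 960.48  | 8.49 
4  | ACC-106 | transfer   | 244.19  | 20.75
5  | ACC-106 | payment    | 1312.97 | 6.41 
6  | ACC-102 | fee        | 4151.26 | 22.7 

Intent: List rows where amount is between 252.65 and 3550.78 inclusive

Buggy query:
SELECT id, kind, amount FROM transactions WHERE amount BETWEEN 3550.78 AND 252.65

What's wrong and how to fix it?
Bug: The bounds are reversed; BETWEEN a AND b requires a <= b to match anything

Fix: Write BETWEEN 252.65 AND 3550.78

Corrected query:
SELECT id, kind, amount FROM transactions WHERE amount BETWEEN 252.65 AND 3550.78

Result:
id | kind       | amount 
---+------------+--------
2  | withdrawal | 854.18 
3  | fee        | 960.48 
5  | payment    | 1312.97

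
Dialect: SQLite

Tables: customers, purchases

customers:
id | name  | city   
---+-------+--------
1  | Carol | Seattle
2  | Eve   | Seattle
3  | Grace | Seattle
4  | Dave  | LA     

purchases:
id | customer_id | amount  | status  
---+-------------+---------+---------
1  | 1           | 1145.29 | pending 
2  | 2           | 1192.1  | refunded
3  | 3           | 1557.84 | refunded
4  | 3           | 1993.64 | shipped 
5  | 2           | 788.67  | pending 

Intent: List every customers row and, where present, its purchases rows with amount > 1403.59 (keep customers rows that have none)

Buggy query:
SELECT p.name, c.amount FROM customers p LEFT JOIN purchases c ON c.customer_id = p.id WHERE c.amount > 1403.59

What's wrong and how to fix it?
Bug: A WHERE condition on the right-hand table after LEFT JOIN drops unmatched parents

Fix: Put 'c.amount > 1403.59' in the JOIN's ON clause instead of WHERE

Corrected query:
SELECT p.name, c.amount FROM customers p LEFT JOIN purchases c ON c.customer_id = p.id AND c.amount > 1403.59

Result:
name  | amount 
------+--------
Carol | NULL   
Eve   | NULL   
Grace | 1557.84
Grace | 1993.64
Dave  | NULL   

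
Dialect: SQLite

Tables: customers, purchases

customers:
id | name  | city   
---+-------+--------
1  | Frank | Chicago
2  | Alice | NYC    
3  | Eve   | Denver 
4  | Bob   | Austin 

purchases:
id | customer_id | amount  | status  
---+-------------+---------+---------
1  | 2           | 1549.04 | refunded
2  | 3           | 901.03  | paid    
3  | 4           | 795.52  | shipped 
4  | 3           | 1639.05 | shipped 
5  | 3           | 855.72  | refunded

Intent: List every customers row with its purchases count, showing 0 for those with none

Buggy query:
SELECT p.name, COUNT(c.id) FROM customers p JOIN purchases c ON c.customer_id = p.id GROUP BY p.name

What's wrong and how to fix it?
Bug: INNER JOIN drops customers rows that have no matching purchases rows

Fix: Switch to LEFT JOIN to retain unmatched parent rows

Corrected query:
SELECT p.name, COUNT(c.id) FROM customers p LEFT JOIN purchases c ON c.customer_id = p.id GROUP BY p.name

Result:
name  | COUNT(c.id)
------+------------
Alice | 1          
Bob   | 1          
Eve   | 3          
Frank | 0          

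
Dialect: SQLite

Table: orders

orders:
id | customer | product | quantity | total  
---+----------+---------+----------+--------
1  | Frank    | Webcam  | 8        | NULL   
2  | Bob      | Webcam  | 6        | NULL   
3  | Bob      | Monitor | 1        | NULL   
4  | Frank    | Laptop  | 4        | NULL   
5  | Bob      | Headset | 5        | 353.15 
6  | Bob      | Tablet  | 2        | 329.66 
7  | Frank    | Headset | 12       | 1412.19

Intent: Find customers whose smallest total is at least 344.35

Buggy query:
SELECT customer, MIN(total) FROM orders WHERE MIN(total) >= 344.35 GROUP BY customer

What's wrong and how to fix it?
Bug: Aggregates like MIN are computed per group after WHERE runs

Fix: Use HAVING for the per-group MIN condition

Corrected query:
SELECT customer, MIN(total) FROM orders GROUP BY customer HAVING MIN(total) >= 344.35

Result:
customer | MIN(total)
---------+-----------
Frank    | 1412.19   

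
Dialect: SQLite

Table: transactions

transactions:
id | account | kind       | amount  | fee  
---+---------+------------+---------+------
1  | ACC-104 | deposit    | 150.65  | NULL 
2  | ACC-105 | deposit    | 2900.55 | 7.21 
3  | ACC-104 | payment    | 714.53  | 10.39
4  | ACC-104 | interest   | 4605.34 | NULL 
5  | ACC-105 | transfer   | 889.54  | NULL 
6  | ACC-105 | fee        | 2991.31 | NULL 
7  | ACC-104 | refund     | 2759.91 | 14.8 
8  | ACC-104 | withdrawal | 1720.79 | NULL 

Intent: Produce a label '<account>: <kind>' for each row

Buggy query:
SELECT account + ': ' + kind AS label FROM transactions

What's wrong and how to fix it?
Bug: '+' is numeric addition; on text columns SQLite converts them to 0 instead of concatenating

Fix: Use the || operator for string concatenation

Corrected query:
SELECT account || ': ' || kind AS label FROM transactions

Result:
label              
-------------------
ACC-104: deposit   
ACC-105: deposit   
ACC-104: payment   
ACC-104: interest  
ACC-105: transfer  
ACC-105: fee       
ACC-104: refund    
ACC-104: withdrawal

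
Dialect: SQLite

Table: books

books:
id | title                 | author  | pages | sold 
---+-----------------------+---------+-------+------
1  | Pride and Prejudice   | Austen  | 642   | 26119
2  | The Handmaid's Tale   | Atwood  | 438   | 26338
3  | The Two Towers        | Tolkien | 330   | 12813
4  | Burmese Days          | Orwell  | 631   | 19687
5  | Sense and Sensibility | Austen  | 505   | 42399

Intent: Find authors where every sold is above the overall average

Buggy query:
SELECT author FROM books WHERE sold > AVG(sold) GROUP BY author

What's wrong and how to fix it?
Bug: AVG() is an aggregate; it can't sit directly in WHERE

Fix: Use a subquery for AVG and a HAVING MIN(...) filter so the condition holds for every row in the group

Corrected query:
SELECT author FROM books GROUP BY author HAVING MIN(sold) > (SELECT AVG(sold) FROM books)

Result:
author
------
Atwood
Austen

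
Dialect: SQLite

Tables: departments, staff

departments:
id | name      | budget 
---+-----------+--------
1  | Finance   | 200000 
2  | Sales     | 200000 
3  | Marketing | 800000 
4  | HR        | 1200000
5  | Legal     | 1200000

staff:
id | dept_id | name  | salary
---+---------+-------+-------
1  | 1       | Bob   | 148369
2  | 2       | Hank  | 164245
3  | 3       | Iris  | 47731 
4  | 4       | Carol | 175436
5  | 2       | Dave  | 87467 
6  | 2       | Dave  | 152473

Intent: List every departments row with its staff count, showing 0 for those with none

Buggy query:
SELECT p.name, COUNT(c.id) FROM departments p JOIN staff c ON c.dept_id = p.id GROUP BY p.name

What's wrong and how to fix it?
Bug: INNER JOIN drops departments rows that have no matching staff rows

Fix: Switch to LEFT JOIN to retain unmatched parent rows

Corrected query:
SELECT p.name, COUNT(c.id) FROM departments p LEFT JOIN staff c ON c.dept_id = p.id GROUP BY p.name

Result:
name      | COUNT(c.id)
----------+------------
Finance   | 1          
HR        | 1          
Legal     | 0          
Marketing | 1          
Sales     | 3          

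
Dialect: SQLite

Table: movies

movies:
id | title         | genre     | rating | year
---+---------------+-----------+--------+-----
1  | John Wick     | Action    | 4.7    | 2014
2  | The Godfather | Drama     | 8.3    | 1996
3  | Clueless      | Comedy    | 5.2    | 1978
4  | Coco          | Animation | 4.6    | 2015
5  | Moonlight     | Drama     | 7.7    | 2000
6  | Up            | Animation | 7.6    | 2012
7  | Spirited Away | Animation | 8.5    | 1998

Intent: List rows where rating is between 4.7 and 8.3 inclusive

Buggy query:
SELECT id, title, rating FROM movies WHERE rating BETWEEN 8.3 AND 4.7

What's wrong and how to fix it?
Bug: BETWEEN expects the lower bound first; with 8.3 AND 4.7 the range is empty

Fix: Write BETWEEN 4.7 AND 8.3

Corrected query:
SELECT id, title, rating FROM movies WHERE rating BETWEEN 4.7 AND 8.3

Result:
id | title         | rating
---+---------------+-------
1  | John Wick     | 4.7   
2  | The Godfather | 8.3   
3  | Clueless      | 5.2   
5  | Moonlight     | 7.7   
6  | Up            | 7.6   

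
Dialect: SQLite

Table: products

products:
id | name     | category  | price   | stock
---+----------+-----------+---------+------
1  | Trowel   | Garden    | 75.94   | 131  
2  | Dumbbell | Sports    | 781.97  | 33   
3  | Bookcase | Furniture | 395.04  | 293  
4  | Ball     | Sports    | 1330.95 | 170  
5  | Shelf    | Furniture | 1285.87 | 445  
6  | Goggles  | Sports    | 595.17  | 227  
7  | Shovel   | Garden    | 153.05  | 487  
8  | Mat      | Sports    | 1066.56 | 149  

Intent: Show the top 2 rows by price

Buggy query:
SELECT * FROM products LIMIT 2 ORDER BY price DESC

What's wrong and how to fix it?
Bug: LIMIT must come after ORDER BY

Fix: Sort with ORDER BY, then apply LIMIT

Corrected query:
SELECT * FROM products ORDER BY price DESC LIMIT 2

Result:
id | name  | category  | price   | stock
---+-------+-----------+---------+------
4  | Ball  | Sports    | 1330.95 | 170  
5  | Shelf | Furniture | 1285.87 | 445  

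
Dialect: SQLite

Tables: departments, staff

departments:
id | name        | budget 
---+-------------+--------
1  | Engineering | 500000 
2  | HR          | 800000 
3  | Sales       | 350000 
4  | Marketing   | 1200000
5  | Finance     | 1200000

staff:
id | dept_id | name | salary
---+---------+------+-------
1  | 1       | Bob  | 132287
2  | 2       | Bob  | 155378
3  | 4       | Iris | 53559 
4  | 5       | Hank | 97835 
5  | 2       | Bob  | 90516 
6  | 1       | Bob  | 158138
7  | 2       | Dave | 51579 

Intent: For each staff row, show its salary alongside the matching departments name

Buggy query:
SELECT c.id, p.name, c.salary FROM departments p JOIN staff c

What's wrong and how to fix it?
Bug: Missing join condition: each staff row is matched to all departments rows instead of just its own

Fix: Add ON c.dept_id = p.id to the JOIN

Corrected query:
SELECT c.id, p.name, c.salary FROM departments p JOIN staff c ON c.dept_id = p.id

Result:
id | name        | salary
---+-------------+-------
1  | Engineering | 132287
2  | HR          | 155378
3  | Marketing   | 53559 
4  | Finance     | 97835 
5  | HR          | 90516 
6  | Engineering | 158138
7  | HR          | 51579 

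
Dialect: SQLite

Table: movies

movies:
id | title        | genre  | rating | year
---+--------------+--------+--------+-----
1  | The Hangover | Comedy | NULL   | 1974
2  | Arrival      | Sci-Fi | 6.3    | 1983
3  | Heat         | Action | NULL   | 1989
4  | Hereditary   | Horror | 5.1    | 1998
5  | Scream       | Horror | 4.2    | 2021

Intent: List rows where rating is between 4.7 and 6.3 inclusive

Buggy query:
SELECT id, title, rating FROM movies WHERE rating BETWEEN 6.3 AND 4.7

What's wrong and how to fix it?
Bug: BETWEEN expects the lower bound first; with 6.3 AND 4.7 the range is empty

Fix: Write BETWEEN 4.7 AND 6.3

Corrected query:
SELECT id, title, rating FROM movies WHERE rating BETWEEN 4.7 AND 6.3

Result:
id | title      | rating
---+------------+-------
2  | Arrival    | 6.3   
4  | Hereditary | 5.1   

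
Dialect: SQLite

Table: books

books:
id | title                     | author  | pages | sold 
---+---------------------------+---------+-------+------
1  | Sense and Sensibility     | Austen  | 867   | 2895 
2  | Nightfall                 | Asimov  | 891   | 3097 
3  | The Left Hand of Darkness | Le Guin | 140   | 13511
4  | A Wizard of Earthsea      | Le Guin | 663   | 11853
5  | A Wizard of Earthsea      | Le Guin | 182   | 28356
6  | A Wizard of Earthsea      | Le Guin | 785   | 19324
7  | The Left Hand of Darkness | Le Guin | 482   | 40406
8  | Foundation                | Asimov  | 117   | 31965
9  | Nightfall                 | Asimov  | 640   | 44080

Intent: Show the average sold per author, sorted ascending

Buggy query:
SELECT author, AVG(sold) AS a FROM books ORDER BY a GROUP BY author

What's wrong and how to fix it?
Bug: GROUP BY must precede ORDER BY

Fix: Reorder: SELECT … FROM … GROUP BY … ORDER BY …

Corrected query:
SELECT author, AVG(sold) AS a FROM books GROUP BY author ORDER BY a

Result:
author  | a           
--------+-------------
Austen  | 2895        
Le Guin | 22690       
Asimov  | 26380.666667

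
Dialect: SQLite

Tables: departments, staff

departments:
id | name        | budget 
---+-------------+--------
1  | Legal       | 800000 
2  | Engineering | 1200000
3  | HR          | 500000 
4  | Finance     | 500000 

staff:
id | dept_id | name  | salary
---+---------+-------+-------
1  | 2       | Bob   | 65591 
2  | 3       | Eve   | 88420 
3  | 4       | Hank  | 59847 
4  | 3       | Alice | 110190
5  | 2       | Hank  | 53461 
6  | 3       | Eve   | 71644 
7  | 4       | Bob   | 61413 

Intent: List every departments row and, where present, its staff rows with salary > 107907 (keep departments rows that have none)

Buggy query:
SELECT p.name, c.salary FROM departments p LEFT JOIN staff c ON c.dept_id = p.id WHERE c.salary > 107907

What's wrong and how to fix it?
Bug: Filtering c.salary in WHERE discards the NULL rows produced by LEFT JOIN, turning it into an inner join

Fix: Move the right-table condition into the ON clause so unmatched parents are kept

Corrected query:
SELECT p.name, c.salary FROM departments p LEFT JOIN staff c ON c.dept_id = p.id AND c.salary > 107907

Result:
name        | salary
------------+-------
Legal       | NULL  
Engineering | NULL  
HR          | 110190
Finance     | NULL  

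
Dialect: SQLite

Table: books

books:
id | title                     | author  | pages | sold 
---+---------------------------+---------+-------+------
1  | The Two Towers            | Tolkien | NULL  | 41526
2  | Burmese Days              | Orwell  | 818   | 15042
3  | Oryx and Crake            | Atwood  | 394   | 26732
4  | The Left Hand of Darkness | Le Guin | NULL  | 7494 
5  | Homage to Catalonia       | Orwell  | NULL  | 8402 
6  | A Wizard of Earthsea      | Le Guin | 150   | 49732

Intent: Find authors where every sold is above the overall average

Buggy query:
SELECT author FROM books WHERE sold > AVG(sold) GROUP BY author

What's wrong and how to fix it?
Bug: WHERE evaluates per row before aggregation, so AVG() is unavailable

Fix: Compute the overall average in a scalar subquery and compare each group's MIN against it in HAVING

Corrected query:
SELECT author FROM books GROUP BY author HAVING MIN(sold) > (SELECT AVG(sold) FROM books)

Result:
author 
-------
Atwood 
Tolkien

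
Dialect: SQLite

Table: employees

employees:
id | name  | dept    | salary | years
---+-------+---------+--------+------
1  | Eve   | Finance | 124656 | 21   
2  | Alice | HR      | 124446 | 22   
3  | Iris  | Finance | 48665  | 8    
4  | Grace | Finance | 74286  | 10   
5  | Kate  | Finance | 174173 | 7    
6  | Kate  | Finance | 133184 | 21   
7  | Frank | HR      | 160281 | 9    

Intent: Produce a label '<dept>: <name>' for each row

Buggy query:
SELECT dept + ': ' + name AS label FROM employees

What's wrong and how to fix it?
Bug: SQLite uses || for string concatenation; + coerces text to numbers (yielding 0)

Fix: Replace + with || to concatenate text

Corrected query:
SELECT dept || ': ' || name AS label FROM employees

Result:
label         
--------------
Finance: Eve  
HR: Alice     
Finance: Iris 
Finance: Grace
Finance: Kate 
Finance: Kate 
HR: Frank     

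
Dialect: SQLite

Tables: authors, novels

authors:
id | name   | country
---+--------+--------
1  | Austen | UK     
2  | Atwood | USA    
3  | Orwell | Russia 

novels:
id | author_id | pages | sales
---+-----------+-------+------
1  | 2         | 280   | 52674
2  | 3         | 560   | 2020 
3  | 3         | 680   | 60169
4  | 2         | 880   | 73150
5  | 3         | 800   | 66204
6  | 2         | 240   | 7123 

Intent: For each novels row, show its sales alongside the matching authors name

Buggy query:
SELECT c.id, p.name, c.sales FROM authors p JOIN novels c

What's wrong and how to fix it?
Bug: Missing join condition: each novels row is matched to all authors rows instead of just its own

Fix: Add ON c.author_id = p.id to the JOIN

Corrected query:
SELECT c.id, p.name, c.sales FROM authors p JOIN novels c ON c.author_id = p.id

Result:
id | name   | sales
---+--------+------
1  | Atwood | 52674
2  | Orwell | 2020 
3  | Orwell | 60169
4  | Atwood | 73150
5  | Orwell | 66204
6  | Atwood | 7123 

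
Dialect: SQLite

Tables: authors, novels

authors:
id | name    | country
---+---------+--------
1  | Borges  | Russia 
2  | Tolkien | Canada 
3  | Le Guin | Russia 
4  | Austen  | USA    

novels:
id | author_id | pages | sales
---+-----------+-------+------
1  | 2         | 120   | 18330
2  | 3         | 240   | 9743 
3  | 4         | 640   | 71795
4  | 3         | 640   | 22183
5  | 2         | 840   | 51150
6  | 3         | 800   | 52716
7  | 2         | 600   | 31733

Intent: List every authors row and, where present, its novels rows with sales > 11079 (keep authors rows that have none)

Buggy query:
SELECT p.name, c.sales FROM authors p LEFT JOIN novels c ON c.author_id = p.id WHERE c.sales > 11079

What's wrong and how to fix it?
Bug: Filtering c.sales in WHERE discards the NULL rows produced by LEFT JOIN, turning it into an inner join

Fix: Move the right-table condition into the ON clause so unmatched parents are kept

Corrected query:
SELECT p.name, c.sales FROM authors p LEFT JOIN novels c ON c.author_id = p.id AND c.sales > 11079

Result:
name    | sales
--------+------
Borges  | NULL 
Tolkien | 18330
Tolkien | 31733
Tolkien | 51150
Le Guin | 22183
Le Guin | 52716
Austen  | 71795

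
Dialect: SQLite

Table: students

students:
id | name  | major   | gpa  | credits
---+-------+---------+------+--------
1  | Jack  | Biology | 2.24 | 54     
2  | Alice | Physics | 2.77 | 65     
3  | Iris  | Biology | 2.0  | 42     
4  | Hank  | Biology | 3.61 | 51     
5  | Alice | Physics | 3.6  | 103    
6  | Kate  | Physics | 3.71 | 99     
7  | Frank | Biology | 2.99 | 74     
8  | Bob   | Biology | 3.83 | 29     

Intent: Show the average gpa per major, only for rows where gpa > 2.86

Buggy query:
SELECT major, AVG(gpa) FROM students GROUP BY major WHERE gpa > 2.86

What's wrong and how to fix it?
Bug: Row-level WHERE must come before GROUP BY in the clause order

Fix: Place WHERE between FROM and GROUP BY

Corrected query:
SELECT major, AVG(gpa) FROM students WHERE gpa > 2.86 GROUP BY major

Result:
major   | AVG(gpa)
--------+---------
Biology | 3.476667
Physics | 3.655   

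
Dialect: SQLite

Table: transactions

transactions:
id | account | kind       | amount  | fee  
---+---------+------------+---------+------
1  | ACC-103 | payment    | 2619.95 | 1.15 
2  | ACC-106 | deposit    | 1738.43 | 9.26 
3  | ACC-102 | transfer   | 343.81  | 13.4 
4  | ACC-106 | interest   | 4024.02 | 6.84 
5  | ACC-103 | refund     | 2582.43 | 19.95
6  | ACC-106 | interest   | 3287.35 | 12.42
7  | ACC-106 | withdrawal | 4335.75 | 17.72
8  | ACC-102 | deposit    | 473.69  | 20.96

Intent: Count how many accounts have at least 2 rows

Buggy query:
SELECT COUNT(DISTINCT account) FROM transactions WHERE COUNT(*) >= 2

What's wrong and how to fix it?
Bug: WHERE filters individual rows, not groups, so a group-level COUNT is invalid there

Fix: Use a subquery that GROUPs and filters with HAVING, then count its rows

Corrected query:
SELECT COUNT(*) FROM (SELECT account FROM transactions GROUP BY account HAVING COUNT(*) >= 2)

Result:
COUNT(*)
--------
3       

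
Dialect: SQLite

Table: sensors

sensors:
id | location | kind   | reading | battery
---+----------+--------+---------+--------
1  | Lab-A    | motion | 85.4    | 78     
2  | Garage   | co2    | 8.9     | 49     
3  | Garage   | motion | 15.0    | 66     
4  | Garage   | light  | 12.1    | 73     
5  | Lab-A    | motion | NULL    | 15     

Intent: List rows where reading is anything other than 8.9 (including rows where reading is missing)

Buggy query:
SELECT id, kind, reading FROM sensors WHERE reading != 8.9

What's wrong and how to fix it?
Bug: Inequality against NULL is unknown, not true; rows with NULL are dropped

Fix: Add an explicit OR reading IS NULL to include the missing-value rows

Corrected query:
SELECT id, kind, reading FROM sensors WHERE reading != 8.9 OR reading IS NULL

Result:
id | kind   | reading
---+--------+--------
1  | motion | 85.4   
3  | motion | 15     
4  | light  | 12.1   
5  | motion | NULL   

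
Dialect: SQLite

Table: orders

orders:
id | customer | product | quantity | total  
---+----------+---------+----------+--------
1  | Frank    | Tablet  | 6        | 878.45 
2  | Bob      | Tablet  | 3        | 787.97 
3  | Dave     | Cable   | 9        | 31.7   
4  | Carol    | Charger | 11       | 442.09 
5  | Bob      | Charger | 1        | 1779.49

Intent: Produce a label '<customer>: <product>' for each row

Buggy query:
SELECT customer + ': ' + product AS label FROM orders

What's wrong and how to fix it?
Bug: '+' is numeric addition; on text columns SQLite converts them to 0 instead of concatenating

Fix: Replace + with || to concatenate text

Corrected query:
SELECT customer || ': ' || product AS label FROM orders

Result:
label         
--------------
Frank: Tablet 
Bob: Tablet   
Dave: Cable   
Carol: Charger
Bob: Charger  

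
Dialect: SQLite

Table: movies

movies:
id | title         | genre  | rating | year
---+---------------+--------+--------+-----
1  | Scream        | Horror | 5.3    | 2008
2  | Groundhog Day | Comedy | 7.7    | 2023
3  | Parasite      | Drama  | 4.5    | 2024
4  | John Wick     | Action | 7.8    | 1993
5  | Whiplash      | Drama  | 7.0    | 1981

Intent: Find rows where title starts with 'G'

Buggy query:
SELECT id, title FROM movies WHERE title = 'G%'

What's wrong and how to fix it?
Bug: '=' compares the literal string including the % character; pattern matching needs LIKE

Fix: Replace '=' with LIKE so 'G%' is treated as a pattern

Corrected query:
SELECT id, title FROM movies WHERE title LIKE 'G%'

Result:
id | title        
---+--------------
2  | Groundhog Day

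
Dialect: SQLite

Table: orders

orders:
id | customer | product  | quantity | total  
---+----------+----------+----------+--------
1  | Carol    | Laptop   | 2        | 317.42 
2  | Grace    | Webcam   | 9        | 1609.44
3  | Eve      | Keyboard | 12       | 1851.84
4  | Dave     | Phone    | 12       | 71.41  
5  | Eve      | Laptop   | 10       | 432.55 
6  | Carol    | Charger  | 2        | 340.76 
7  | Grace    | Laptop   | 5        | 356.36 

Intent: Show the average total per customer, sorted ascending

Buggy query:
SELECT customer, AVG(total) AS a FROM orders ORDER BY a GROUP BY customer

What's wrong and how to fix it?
Bug: GROUP BY must precede ORDER BY

Fix: Reorder: SELECT … FROM … GROUP BY … ORDER BY …

Corrected query:
SELECT customer, AVG(total) AS a FROM orders GROUP BY customer ORDER BY a

Result:
customer | a       
---------+---------
Dave     | 71.41   
Carol    | 329.09  
Grace    | 982.9   
Eve      | 1142.195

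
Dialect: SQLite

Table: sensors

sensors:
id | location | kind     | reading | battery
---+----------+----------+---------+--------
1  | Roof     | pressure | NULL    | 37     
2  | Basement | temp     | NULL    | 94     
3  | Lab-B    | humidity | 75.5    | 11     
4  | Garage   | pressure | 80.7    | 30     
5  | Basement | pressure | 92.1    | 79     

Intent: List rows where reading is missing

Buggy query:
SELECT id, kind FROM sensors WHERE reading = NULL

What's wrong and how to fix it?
Bug: Comparing to NULL with '=' never matches; NULL = NULL is unknown, not true

Fix: Use IS NULL to test for NULL

Corrected query:
SELECT id, kind FROM sensors WHERE reading IS NULL

Result:
id | kind    
---+---------
1  | pressure
2  | temp    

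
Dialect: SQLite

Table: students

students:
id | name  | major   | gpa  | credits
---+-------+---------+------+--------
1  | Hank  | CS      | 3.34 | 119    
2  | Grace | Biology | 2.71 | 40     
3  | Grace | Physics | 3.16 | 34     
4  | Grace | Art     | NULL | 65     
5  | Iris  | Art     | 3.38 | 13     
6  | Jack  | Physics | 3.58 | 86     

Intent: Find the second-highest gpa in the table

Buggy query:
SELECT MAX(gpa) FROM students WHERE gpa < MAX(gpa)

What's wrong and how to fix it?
Bug: MAX(gpa) on the right of the comparison is an aggregate-in-WHERE error

Fix: Put the inner MAX in a scalar subquery

Corrected query:
SELECT MAX(gpa) FROM students WHERE gpa < (SELECT MAX(gpa) FROM students)

Result:
MAX(gpa)
--------
3.38    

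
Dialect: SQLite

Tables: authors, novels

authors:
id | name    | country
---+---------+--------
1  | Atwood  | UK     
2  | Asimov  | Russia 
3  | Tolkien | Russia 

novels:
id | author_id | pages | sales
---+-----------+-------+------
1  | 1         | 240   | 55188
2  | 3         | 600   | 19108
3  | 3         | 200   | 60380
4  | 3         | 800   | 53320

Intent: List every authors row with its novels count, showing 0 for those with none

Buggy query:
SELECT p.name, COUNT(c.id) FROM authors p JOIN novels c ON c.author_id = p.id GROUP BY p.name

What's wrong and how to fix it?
Bug: INNER JOIN drops authors rows that have no matching novels rows

Fix: Use LEFT JOIN so parents without children still appear (COUNT(c.id) gives 0)

Corrected query:
SELECT p.name, COUNT(c.id) FROM authors p LEFT JOIN novels c ON c.author_id = p.id GROUP BY p.name

Result:
name    | COUNT(c.id)
--------+------------
Asimov  | 0          
Atwood  | 1          
Tolkien | 3          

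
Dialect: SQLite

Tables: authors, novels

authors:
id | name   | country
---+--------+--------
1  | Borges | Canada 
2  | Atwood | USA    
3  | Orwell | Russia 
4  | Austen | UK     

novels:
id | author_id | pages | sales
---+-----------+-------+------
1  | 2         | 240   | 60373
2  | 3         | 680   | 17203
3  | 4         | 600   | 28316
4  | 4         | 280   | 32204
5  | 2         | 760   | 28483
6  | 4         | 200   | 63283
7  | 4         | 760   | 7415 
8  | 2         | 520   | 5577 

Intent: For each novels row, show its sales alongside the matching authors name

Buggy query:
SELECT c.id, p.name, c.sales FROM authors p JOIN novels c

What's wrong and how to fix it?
Bug: JOIN with no ON clause produces a cartesian product; every novels row pairs with every authors row

Fix: Add ON c.author_id = p.id to the JOIN

Corrected query:
SELECT c.id, p.name, c.sales FROM authors p JOIN novels c ON c.author_id = p.id

Result:
id | name   | sales
---+--------+------
1  | Atwood | 60373
2  | Orwell | 17203
3  | Austen | 28316
4  | Austen | 32204
5  | Atwood | 28483
6  | Austen | 63283
7  | Austen | 7415 
8  | Atwood | 5577 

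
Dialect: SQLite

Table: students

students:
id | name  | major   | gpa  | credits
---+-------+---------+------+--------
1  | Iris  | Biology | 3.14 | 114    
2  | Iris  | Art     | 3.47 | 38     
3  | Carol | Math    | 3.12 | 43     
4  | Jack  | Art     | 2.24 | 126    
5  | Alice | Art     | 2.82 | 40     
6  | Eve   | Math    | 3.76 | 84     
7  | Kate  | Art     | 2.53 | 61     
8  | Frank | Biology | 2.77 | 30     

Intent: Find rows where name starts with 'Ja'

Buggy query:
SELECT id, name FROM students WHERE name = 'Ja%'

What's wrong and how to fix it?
Bug: '=' compares the literal string including the % character; pattern matching needs LIKE

Fix: Use LIKE for wildcard pattern matching

Corrected query:
SELECT id, name FROM students WHERE name LIKE 'Ja%'

Result:
id | name
---+-----
4  | Jack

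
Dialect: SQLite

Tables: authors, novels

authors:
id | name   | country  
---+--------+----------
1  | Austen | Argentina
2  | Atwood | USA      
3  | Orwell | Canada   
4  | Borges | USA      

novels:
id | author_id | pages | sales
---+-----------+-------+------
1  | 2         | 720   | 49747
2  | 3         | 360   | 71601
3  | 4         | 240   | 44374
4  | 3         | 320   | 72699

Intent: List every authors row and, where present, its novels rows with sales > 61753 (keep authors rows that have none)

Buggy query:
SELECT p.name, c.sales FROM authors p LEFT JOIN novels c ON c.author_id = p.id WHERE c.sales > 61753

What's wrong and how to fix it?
Bug: Filtering c.sales in WHERE discards the NULL rows produced by LEFT JOIN, turning it into an inner join

Fix: Put 'c.sales > 61753' in the JOIN's ON clause instead of WHERE

Corrected query:
SELECT p.name, c.sales FROM authors p LEFT JOIN novels c ON c.author_id = p.id AND c.sales > 61753

Result:
name   | sales
-------+------
Austen | NULL 
Atwood | NULL 
Orwell | 71601
Orwell | 72699
Borges | NULL 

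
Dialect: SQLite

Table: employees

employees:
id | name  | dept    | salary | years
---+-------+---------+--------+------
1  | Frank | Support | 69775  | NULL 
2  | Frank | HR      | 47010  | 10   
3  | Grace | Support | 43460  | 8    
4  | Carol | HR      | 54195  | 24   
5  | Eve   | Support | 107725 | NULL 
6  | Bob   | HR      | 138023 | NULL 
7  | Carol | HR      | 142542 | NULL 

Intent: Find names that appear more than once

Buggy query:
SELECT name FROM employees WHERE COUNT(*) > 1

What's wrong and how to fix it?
Bug: WHERE can't reference COUNT(*); aggregates are computed after WHERE

Fix: GROUP BY name, then filter groups with HAVING COUNT(*) > 1

Corrected query:
SELECT name FROM employees GROUP BY name HAVING COUNT(*) > 1

Result:
name 
-----
Carol
Frank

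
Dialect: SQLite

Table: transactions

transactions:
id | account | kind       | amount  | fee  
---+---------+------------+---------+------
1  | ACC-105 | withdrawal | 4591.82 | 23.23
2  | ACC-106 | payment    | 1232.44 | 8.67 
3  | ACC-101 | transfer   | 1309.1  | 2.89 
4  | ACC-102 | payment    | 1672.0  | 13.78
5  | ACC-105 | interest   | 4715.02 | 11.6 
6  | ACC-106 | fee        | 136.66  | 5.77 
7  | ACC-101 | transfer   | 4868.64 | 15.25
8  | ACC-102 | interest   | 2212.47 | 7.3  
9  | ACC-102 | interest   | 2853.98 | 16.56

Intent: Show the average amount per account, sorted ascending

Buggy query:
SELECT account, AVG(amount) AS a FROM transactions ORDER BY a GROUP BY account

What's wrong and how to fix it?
Bug: GROUP BY must precede ORDER BY

Fix: Reorder: SELECT … FROM … GROUP BY … ORDER BY …

Corrected query:
SELECT account, AVG(amount) AS a FROM transactions GROUP BY account ORDER BY a

Result:
account | a      
--------+--------
ACC-106 | 684.55 
ACC-102 | 2246.15
ACC-101 | 3088.87
ACC-105 | 4653.42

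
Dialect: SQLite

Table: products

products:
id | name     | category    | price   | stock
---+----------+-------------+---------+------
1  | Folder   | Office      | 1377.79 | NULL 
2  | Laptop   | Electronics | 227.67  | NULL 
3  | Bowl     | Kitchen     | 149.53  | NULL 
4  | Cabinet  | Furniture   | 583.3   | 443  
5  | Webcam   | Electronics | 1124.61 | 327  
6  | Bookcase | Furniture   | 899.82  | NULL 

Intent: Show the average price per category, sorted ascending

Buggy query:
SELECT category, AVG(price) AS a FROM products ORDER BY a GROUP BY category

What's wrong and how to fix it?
Bug: GROUP BY must precede ORDER BY

Fix: Move ORDER BY to the end, after GROUP BY

Corrected query:
SELECT category, AVG(price) AS a FROM products GROUP BY category ORDER BY a

Result:
category    | a      
------------+--------
Kitchen     | 149.53 
Electronics | 676.14 
Furniture   | 741.56 
Office      | 1377.79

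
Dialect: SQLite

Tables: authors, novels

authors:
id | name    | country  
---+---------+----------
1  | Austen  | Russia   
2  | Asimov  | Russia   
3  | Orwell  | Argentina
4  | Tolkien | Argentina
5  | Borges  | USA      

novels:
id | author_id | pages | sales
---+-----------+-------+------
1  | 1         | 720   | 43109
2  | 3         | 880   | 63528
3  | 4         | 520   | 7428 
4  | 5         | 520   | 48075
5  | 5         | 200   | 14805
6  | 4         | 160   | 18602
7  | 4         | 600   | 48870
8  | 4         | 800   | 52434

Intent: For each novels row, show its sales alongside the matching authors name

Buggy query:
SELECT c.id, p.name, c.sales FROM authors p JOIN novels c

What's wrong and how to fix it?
Bug: Missing join condition: each novels row is matched to all authors rows instead of just its own

Fix: Add ON c.author_id = p.id to the JOIN

Corrected query:
SELECT c.id, p.name, c.sales FROM authors p JOIN novels c ON c.author_id = p.id

Result:
id | name    | sales
---+---------+------
1  | Austen  | 43109
2  | Orwell  | 63528
3  | Tolkien | 7428 
4  | Borges  | 48075
5  | Borges  | 14805
6  | Tolkien | 18602
7  | Tolkien | 48870
8  | Tolkien | 52434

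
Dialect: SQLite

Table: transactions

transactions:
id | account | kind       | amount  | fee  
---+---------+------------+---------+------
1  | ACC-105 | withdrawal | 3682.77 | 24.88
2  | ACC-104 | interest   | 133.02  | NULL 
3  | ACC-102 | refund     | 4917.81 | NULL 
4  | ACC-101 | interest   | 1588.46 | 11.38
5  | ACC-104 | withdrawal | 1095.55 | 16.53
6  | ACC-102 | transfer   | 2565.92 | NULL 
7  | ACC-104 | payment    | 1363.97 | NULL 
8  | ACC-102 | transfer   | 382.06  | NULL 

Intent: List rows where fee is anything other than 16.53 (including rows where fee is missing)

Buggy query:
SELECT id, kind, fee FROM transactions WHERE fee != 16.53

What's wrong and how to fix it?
Bug: Inequality against NULL is unknown, not true; rows with NULL are dropped

Fix: Handle NULL separately with IS NULL alongside the inequality

Corrected query:
SELECT id, kind, fee FROM transactions WHERE fee != 16.53 OR fee IS NULL

Result:
id | kind       | fee  
---+------------+------
1  | withdrawal | 24.88
2  | interest   | NULL 
3  | refund     | NULL 
4  | interest   | 11.38
6  | transfer   | NULL 
7  | payment    | NULL 
8  | transfer   | NULL 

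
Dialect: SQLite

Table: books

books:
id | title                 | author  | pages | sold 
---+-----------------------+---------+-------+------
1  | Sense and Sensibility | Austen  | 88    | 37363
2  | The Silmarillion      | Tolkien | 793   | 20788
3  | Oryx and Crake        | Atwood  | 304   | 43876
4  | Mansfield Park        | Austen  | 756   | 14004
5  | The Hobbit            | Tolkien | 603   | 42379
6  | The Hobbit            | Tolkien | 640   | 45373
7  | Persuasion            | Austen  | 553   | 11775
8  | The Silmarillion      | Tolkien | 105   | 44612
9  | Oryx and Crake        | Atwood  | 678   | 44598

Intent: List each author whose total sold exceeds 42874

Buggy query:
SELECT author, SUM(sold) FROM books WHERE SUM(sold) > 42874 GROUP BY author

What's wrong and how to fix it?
Bug: SUM(sold) is an aggregate, but WHERE filters rows before aggregation

Fix: Move the aggregate condition to a HAVING clause

Corrected query:
SELECT author, SUM(sold) FROM books GROUP BY author HAVING SUM(sold) > 42874

Result:
author  | SUM(sold)
--------+----------
Atwood  | 88474    
Austen  | 63142    
Tolkien | 153152   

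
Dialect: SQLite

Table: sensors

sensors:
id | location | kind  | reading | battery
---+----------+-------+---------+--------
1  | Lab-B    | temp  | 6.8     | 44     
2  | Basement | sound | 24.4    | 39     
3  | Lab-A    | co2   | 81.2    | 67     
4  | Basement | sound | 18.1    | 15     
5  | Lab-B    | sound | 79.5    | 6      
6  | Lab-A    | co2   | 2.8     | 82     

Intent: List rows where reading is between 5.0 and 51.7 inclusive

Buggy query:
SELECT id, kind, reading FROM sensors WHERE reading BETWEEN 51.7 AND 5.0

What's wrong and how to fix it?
Bug: The bounds are reversed; BETWEEN a AND b requires a <= b to match anything

Fix: Swap the bounds so the smaller value comes first

Corrected query:
SELECT id, kind, reading FROM sensors WHERE reading BETWEEN 5.0 AND 51.7

Result:
id | kind  | reading
---+-------+--------
1  | temp  | 6.8    
2  | sound | 24.4   
4  | sound | 18.1   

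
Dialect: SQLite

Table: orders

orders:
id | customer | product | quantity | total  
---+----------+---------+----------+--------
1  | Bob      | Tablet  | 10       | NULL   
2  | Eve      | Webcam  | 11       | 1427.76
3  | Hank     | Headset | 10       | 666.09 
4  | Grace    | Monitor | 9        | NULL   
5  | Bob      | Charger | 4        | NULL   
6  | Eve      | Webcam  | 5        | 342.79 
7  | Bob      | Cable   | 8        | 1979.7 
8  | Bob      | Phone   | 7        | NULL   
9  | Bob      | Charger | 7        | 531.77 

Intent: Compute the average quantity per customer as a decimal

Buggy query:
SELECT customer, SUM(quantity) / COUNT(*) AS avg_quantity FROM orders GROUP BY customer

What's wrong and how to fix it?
Bug: SUM(quantity) and COUNT(*) are both integers; the division truncates the fractional part

Fix: Cast one side to REAL so the division keeps the fractional part

Corrected query:
SELECT customer, SUM(quantity) * 1.0 / COUNT(*) AS avg_quantity FROM orders GROUP BY customer

Result:
customer | avg_quantity
---------+-------------
Bob      | 7.2         
Eve      | 8           
Grace    | 9           
Hank     | 10          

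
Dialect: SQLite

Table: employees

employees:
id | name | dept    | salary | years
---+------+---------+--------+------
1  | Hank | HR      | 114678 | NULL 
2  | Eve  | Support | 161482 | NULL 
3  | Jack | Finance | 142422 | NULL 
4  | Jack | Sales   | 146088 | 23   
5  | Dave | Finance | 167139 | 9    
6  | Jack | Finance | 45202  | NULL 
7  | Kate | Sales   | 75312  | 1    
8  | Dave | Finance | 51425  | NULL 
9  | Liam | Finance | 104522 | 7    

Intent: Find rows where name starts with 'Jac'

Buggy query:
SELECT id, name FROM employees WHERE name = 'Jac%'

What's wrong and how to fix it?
Bug: '=' compares the literal string including the % character; pattern matching needs LIKE

Fix: Use LIKE for wildcard pattern matching

Corrected query:
SELECT id, name FROM employees WHERE name LIKE 'Jac%'

Result:
id | name
---+-----
3  | Jack
4  | Jack
6  | Jack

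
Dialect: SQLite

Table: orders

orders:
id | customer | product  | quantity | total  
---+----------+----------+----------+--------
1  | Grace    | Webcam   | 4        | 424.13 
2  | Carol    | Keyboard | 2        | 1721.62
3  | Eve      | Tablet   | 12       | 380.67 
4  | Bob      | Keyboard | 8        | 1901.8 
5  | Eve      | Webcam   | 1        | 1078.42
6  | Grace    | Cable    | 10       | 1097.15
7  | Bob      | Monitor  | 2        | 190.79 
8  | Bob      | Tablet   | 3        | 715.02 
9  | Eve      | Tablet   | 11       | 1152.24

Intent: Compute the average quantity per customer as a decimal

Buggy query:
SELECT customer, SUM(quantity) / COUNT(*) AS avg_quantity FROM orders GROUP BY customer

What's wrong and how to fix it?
Bug: SUM(quantity) and COUNT(*) are both integers; the division truncates the fractional part

Fix: Cast one side to REAL so the division keeps the fractional part

Corrected query:
SELECT customer, SUM(quantity) * 1.0 / COUNT(*) AS avg_quantity FROM orders GROUP BY customer

Result:
customer | avg_quantity
---------+-------------
Bob      | 4.333333    
Carol    | 2           
Eve      | 8           
Grace    | 7           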